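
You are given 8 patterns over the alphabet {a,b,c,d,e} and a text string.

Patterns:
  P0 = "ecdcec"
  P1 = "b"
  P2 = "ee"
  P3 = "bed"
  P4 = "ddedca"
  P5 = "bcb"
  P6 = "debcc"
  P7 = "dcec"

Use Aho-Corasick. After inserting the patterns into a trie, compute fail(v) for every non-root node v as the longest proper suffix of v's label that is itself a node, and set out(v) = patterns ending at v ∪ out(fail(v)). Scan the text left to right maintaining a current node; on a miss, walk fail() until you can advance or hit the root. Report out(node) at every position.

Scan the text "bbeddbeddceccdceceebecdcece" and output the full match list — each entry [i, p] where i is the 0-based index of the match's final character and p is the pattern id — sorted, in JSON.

Construct AC machine:
Trie nodes:
  n0 'ε': b→7 d→11 e→1
  n1 'e': c→2 e→8
  n2 'ec': d→3
  n3 'ecd': c→4
  n4 'ecdc': e→5
  n5 'ecdce': c→6
  n6 'ecdcec': ·  ←P0
  n7 'b': c→17 e→9  ←P1
  n8 'ee': ·  ←P2
  n9 'be': d→10
  n10 'bed': ·  ←P3
  n11 'd': c→23 d→12 e→19
  n12 'dd': e→13
  n13 'dde': d→14
  n14 'dded': c→15
  n15 'ddedc': a→16
  n16 'ddedca': ·  ←P4
  n17 'bc': b→18
  n18 'bcb': ·  ←P5
  n19 'de': b→20
  n20 'deb': c→21
  n21 'debc': c→22
  n22 'debcc': ·  ←P6
  n23 'dc': e→24
  n24 'dce': c→25
  n25 'dcec': ·  ←P7

Failure links (BFS by depth):
  n1('e'): parent n0 fail=0; on 'e' 0 → fail=0;  out ∅∪∅=∅
  n7('b'): parent n0 fail=0; on 'b' 0 → fail=0;  out {1}∪∅={1}
  n11('d'): parent n0 fail=0; on 'd' 0 → fail=0;  out ∅∪∅=∅
  n2('ec'): parent n1 fail=0; on 'c' 0 → fail=0;  out ∅∪∅=∅
  n8('ee'): parent n1 fail=0; on 'e' 0 → fail=1;  out {2}∪∅={2}
  n9('be'): parent n7 fail=0; on 'e' 0 → fail=1;  out ∅∪∅=∅
  n12('dd'): parent n11 fail=0; on 'd' 0 → fail=11;  out ∅∪∅=∅
  n17('bc'): parent n7 fail=0; on 'c' 0 → fail=0;  out ∅∪∅=∅
  n19('de'): parent n11 fail=0; on 'e' 0 → fail=1;  out ∅∪∅=∅
  n23('dc'): parent n11 fail=0; on 'c' 0 → fail=0;  out ∅∪∅=∅
  n3('ecd'): parent n2 fail=0; on 'd' 0 → fail=11;  out ∅∪∅=∅
  n10('bed'): parent n9 fail=1; on 'd' 1→0 → fail=11;  out {3}∪∅={3}
  n13('dde'): parent n12 fail=11; on 'e' 11 → fail=19;  out ∅∪∅=∅
  n18('bcb'): parent n17 fail=0; on 'b' 0 → fail=7;  out {5}∪{1}={1,5}
  n20('deb'): parent n19 fail=1; on 'b' 1→0 → fail=7;  out ∅∪{1}={1}
  n24('dce'): parent n23 fail=0; on 'e' 0 → fail=1;  out ∅∪∅=∅
  n4('ecdc'): parent n3 fail=11; on 'c' 11 → fail=23;  out ∅∪∅=∅
  n14('dded'): parent n13 fail=19; on 'd' 19→1→0 → fail=11;  out ∅∪∅=∅
  n21('debc'): parent n20 fail=7; on 'c' 7 → fail=17;  out ∅∪∅=∅
  n25('dcec'): parent n24 fail=1; on 'c' 1 → fail=2;  out {7}∪∅={7}
  n5('ecdce'): parent n4 fail=23; on 'e' 23 → fail=24;  out ∅∪∅=∅
  n15('ddedc'): parent n14 fail=11; on 'c' 11 → fail=23;  out ∅∪∅=∅
  n22('debcc'): parent n21 fail=17; on 'c' 17→0 → fail=0;  out {6}∪∅={6}
  n6('ecdcec'): parent n5 fail=24; on 'c' 24 → fail=25;  out {0}∪{7}={0,7}
  n16('ddedca'): parent n15 fail=23; on 'a' 23→0 → fail=0;  out {4}∪∅={4}

Text stream:
i=0 'b': node 0→7  → match P1@[0:0]
i=1 'b': node 7→7 ·f  → match P1@[1:1]
i=2 'e': node 7→9
i=3 'd': node 9→10  → match P3@[1:3]
i=4 'd': node 10→12 ·f
i=5 'b': node 12→7 ·f  → match P1@[5:5]
i=6 'e': node 7→9
i=7 'd': node 9→10  → match P3@[5:7]
i=8 'd': node 10→12 ·f
i=9 'c': node 12→23 ·f
i=10 'e': node 23→24
i=11 'c': node 24→25  → match P7@[8:11]
i=12 'c': node 25→0 ·f
i=13 'd': node 0→11
i=14 'c': node 11→23
i=15 'e': node 23→24
i=16 'c': node 24→25  → match P7@[13:16]
i=17 'e': node 25→1 ·f
i=18 'e': node 1→8  → match P2@[17:18]
i=19 'b': node 8→7 ·f  → match P1@[19:19]
i=20 'e': node 7→9
i=21 'c': node 9→2 ·f
i=22 'd': node 2→3
i=23 'c': node 3→4
i=24 'e': node 4→5
i=25 'c': node 5→6  → match P0@[20:25],P7@[22:25]
i=26 'e': node 6→1 ·f

Matches: [[0,1],[1,1],[3,3],[5,1],[7,3],[11,7],[16,7],[18,2],[19,1],[25,0],[25,7]]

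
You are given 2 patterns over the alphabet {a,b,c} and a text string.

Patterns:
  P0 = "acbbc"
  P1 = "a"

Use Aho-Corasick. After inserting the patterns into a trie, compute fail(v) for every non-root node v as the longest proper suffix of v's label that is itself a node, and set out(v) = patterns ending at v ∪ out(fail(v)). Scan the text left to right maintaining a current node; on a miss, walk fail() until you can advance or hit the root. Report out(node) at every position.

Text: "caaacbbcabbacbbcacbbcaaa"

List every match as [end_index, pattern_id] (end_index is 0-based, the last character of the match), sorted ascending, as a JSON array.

Build:
Trie (insert patterns):
  0='ε' goto a→1
  1='a' goto c→2  ←P1
  2='ac' goto b→3
  3='acb' goto b→4
  4='acbb' goto c→5
  5='acbbc' goto ·  ←P0

Failure links (BFS by depth):
  fail(1) 'a': from fail(0)=0 chase 'a': 0 ⇒ 0;  out={1}∪out(0)={1}
  fail(2) 'ac': from fail(1)=0 chase 'c': 0 ⇒ 0;  out=∅∪out(0)=∅
  fail(3) 'acb': from fail(2)=0 chase 'b': 0 ⇒ 0;  out=∅∪out(0)=∅
  fail(4) 'acbb': from fail(3)=0 chase 'b': 0 ⇒ 0;  out=∅∪out(0)=∅
  fail(5) 'acbbc': from fail(4)=0 chase 'c': 0 ⇒ 0;  out={0}∪out(0)={0}

Run:
pos 0 'c': at 0
pos 1 'a': at 1  ** P1@[1:1]
pos 2 'a': at 1 (fail-walked)  ** P1@[2:2]
pos 3 'a': at 1 (fail-walked)  ** P1@[3:3]
pos 4 'c': at 2
pos 5 'b': at 3
pos 6 'b': at 4
pos 7 'c': at 5  ** P0@[3:7]
pos 8 'a': at 1 (fail-walked)  ** P1@[8:8]
pos 9 'b': at 0 (fail-walked)
pos 10 'b': at 0
pos 11 'a': at 1  ** P1@[11:11]
pos 12 'c': at 2
pos 13 'b': at 3
pos 14 'b': at 4
pos 15 'c': at 5  ** P0@[11:15]
pos 16 'a': at 1 (fail-walked)  ** P1@[16:16]
pos 17 'c': at 2
pos 18 'b': at 3
pos 19 'b': at 4
pos 20 'c': at 5  ** P0@[16:20]
pos 21 'a': at 1 (fail-walked)  ** P1@[21:21]
pos 22 'a': at 1 (fail-walked)  ** P1@[22:22]
pos 23 'a': at 1 (fail-walked)  ** P1@[23:23]

All matches (sorted): [[1,1],[2,1],[3,1],[7,0],[8,1],[11,1],[15,0],[16,1],[20,0],[21,1],[22,1],[23,1]]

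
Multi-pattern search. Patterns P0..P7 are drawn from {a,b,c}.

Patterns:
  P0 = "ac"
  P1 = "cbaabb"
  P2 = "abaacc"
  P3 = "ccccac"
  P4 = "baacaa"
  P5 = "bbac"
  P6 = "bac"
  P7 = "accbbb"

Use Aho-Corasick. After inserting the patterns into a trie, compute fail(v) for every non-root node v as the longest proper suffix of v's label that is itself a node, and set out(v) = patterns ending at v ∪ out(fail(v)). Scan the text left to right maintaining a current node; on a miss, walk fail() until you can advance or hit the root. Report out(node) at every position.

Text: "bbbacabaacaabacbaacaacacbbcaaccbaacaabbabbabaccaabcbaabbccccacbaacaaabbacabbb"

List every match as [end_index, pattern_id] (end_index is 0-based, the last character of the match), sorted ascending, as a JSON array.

Build:
Trie nodes:
  n0 'ε': a→1 b→19 c→3
  n1 'a': b→9 c→2
  n2 'ac': c→29  ←P0
  n3 'c': b→4 c→14
  n4 'cb': a→5
  n5 'cba': a→6
  n6 'cbaa': b→7
  n7 'cbaab': b→8
  n8 'cbaabb': ·  ←P1
  n9 'ab': a→10
  n10 'aba': a→11
  n11 'abaa': c→12
  n12 'abaac': c→13
  n13 'abaacc': ·  ←P2
  n14 'cc': c→15
  n15 'ccc': c→16
  n16 'cccc': a→17
  n17 'cccca': c→18
  n18 'ccccac': ·  ←P3
  n19 'b': a→20 b→25
  n20 'ba': a→21 c→28
  n21 'baa': c→22
  n22 'baac': a→23
  n23 'baaca': a→24
  n24 'baacaa': ·  ←P4
  n25 'bb': a→26
  n26 'bba': c→27
  n27 'bbac': ·  ←P5
  n28 'bac': ·  ←P6
  n29 'acc': b→30
  n30 'accb': b→31
  n31 'accbb': b→32
  n32 'accbbb': ·  ←P7

BFS fail/out derivation:
  n1('a'): parent n0 fail=0; on 'a' 0 → fail=0;  out ∅∪∅=∅
  n3('c'): parent n0 fail=0; on 'c' 0 → fail=0;  out ∅∪∅=∅
  n19('b'): parent n0 fail=0; on 'b' 0 → fail=0;  out ∅∪∅=∅
  n2('ac'): parent n1 fail=0; on 'c' 0 → fail=3;  out {0}∪∅={0}
  n4('cb'): parent n3 fail=0; on 'b' 0 → fail=19;  out ∅∪∅=∅
  n9('ab'): parent n1 fail=0; on 'b' 0 → fail=19;  out ∅∪∅=∅
  n14('cc'): parent n3 fail=0; on 'c' 0 → fail=3;  out ∅∪∅=∅
  n20('ba'): parent n19 fail=0; on 'a' 0 → fail=1;  out ∅∪∅=∅
  n25('bb'): parent n19 fail=0; on 'b' 0 → fail=19;  out ∅∪∅=∅
  n5('cba'): parent n4 fail=19; on 'a' 19 → fail=20;  out ∅∪∅=∅
  n10('aba'): parent n9 fail=19; on 'a' 19 → fail=20;  out ∅∪∅=∅
  n15('ccc'): parent n14 fail=3; on 'c' 3 → fail=14;  out ∅∪∅=∅
  n21('baa'): parent n20 fail=1; on 'a' 1→0 → fail=1;  out ∅∪∅=∅
  n26('bba'): parent n25 fail=19; on 'a' 19 → fail=20;  out ∅∪∅=∅
  n28('bac'): parent n20 fail=1; on 'c' 1 → fail=2;  out {6}∪{0}={0,6}
  n29('acc'): parent n2 fail=3; on 'c' 3 → fail=14;  out ∅∪∅=∅
  n6('cbaa'): parent n5 fail=20; on 'a' 20 → fail=21;  out ∅∪∅=∅
  n11('abaa'): parent n10 fail=20; on 'a' 20 → fail=21;  out ∅∪∅=∅
  n16('cccc'): parent n15 fail=14; on 'c' 14 → fail=15;  out ∅∪∅=∅
  n22('baac'): parent n21 fail=1; on 'c' 1 → fail=2;  out ∅∪{0}={0}
  n27('bbac'): parent n26 fail=20; on 'c' 20 → fail=28;  out {5}∪{0,6}={0,5,6}
  n30('accb'): parent n29 fail=14; on 'b' 14→3 → fail=4;  out ∅∪∅=∅
  n7('cbaab'): parent n6 fail=21; on 'b' 21→1 → fail=9;  out ∅∪∅=∅
  n12('abaac'): parent n11 fail=21; on 'c' 21 → fail=22;  out ∅∪{0}={0}
  n17('cccca'): parent n16 fail=15; on 'a' 15→14→3→0 → fail=1;  out ∅∪∅=∅
  n23('baaca'): parent n22 fail=2; on 'a' 2→3→0 → fail=1;  out ∅∪∅=∅
  n31('accbb'): parent n30 fail=4; on 'b' 4→19 → fail=25;  out ∅∪∅=∅
  n8('cbaabb'): parent n7 fail=9; on 'b' 9→19 → fail=25;  out {1}∪∅={1}
  n13('abaacc'): parent n12 fail=22; on 'c' 22→2 → fail=29;  out {2}∪∅={2}
  n18('ccccac'): parent n17 fail=1; on 'c' 1 → fail=2;  out {3}∪{0}={0,3}
  n24('baacaa'): parent n23 fail=1; on 'a' 1→0 → fail=1;  out {4}∪∅={4}
  n32('accbbb'): parent n31 fail=25; on 'b' 25→19 → fail=25;  out {7}∪∅={7}

Scan:
i=0 'b': node 0→19
i=1 'b': node 19→25
i=2 'b': node 25→25 (fail-walked)
i=3 'a': node 25→26
i=4 'c': node 26→27  emit P0@[3:4],P5@[1:4],P6@[2:4]
i=5 'a': node 27→1 (fail-walked)
i=6 'b': node 1→9
i=7 'a': node 9→10
i=8 'a': node 10→11
i=9 'c': node 11→12  emit P0@[8:9]
i=10 'a': node 12→23 (fail-walked)
i=11 'a': node 23→24  emit P4@[6:11]
i=12 'b': node 24→9 (fail-walked)
i=13 'a': node 9→10
i=14 'c': node 10→28 (fail-walked)  emit P0@[13:14],P6@[12:14]
i=15 'b': node 28→4 (fail-walked)
i=16 'a': node 4→5
i=17 'a': node 5→6
i=18 'c': node 6→22 (fail-walked)  emit P0@[17:18]
i=19 'a': node 22→23
i=20 'a': node 23→24  emit P4@[15:20]
i=21 'c': node 24→2 (fail-walked)  emit P0@[20:21]
i=22 'a': node 2→1 (fail-walked)
i=23 'c': node 1→2  emit P0@[22:23]
i=24 'b': node 2→4 (fail-walked)
i=25 'b': node 4→25 (fail-walked)
i=26 'c': node 25→3 (fail-walked)
i=27 'a': node 3→1 (fail-walked)
i=28 'a': node 1→1 (fail-walked)
i=29 'c': node 1→2  emit P0@[28:29]
i=30 'c': node 2→29
i=31 'b': node 29→30
i=32 'a': node 30→5 (fail-walked)
i=33 'a': node 5→6
i=34 'c': node 6→22 (fail-walked)  emit P0@[33:34]
i=35 'a': node 22→23
i=36 'a': node 23→24  emit P4@[31:36]
i=37 'b': node 24→9 (fail-walked)
i=38 'b': node 9→25 (fail-walked)
i=39 'a': node 25→26
i=40 'b': node 26→9 (fail-walked)
i=41 'b': node 9→25 (fail-walked)
i=42 'a': node 25→26
i=43 'b': node 26→9 (fail-walked)
i=44 'a': node 9→10
i=45 'c': node 10→28 (fail-walked)  emit P0@[44:45],P6@[43:45]
i=46 'c': node 28→29 (fail-walked)
i=47 'a': node 29→1 (fail-walked)
i=48 'a': node 1→1 (fail-walked)
i=49 'b': node 1→9
i=50 'c': node 9→3 (fail-walked)
i=51 'b': node 3→4
i=52 'a': node 4→5
i=53 'a': node 5→6
i=54 'b': node 6→7
i=55 'b': node 7→8  emit P1@[50:55]
i=56 'c': node 8→3 (fail-walked)
i=57 'c': node 3→14
i=58 'c': node 14→15
i=59 'c': node 15→16
i=60 'a': node 16→17
i=61 'c': node 17→18  emit P0@[60:61],P3@[56:61]
i=62 'b': node 18→4 (fail-walked)
i=63 'a': node 4→5
i=64 'a': node 5→6
i=65 'c': node 6→22 (fail-walked)  emit P0@[64:65]
i=66 'a': node 22→23
i=67 'a': node 23→24  emit P4@[62:67]
i=68 'a': node 24→1 (fail-walked)
i=69 'b': node 1→9
i=70 'b': node 9→25 (fail-walked)
i=71 'a': node 25→26
i=72 'c': node 26→27  emit P0@[71:72],P5@[69:72],P6@[70:72]
i=73 'a': node 27→1 (fail-walked)
i=74 'b': node 1→9
i=75 'b': node 9→25 (fail-walked)
i=76 'b': node 25→25 (fail-walked)

All matches (sorted): [[4,0],[4,5],[4,6],[9,0],[11,4],[14,0],[14,6],[18,0],[20,4],[21,0],[23,0],[29,0],[34,0],[36,4],[45,0],[45,6],[55,1],[61,0],[61,3],[65,0],[67,4],[72,0],[72,5],[72,6]]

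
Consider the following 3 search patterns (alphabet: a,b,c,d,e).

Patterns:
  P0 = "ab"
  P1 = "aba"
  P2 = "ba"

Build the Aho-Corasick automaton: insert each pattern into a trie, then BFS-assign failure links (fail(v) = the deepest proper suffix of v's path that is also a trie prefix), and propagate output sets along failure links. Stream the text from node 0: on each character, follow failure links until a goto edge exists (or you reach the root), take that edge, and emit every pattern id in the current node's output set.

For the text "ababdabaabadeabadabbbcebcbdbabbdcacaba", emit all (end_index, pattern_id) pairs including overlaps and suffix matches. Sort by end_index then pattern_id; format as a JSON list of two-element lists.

Build:
Trie nodes:
  n0 'ε': a→1 b→4
  n1 'a': b→2
  n2 'ab': a→3  ←P0
  n3 'aba': ·  ←P1
  n4 'b': a→5
  n5 'ba': ·  ←P2

Failure links (BFS by depth):
  n1('a'): parent n0 fail=0; on 'a' 0 → fail=0;  out ∅∪∅=∅
  n4('b'): parent n0 fail=0; on 'b' 0 → fail=0;  out ∅∪∅=∅
  n2('ab'): parent n1 fail=0; on 'b' 0 → fail=4;  out {0}∪∅={0}
  n5('ba'): parent n4 fail=0; on 'a' 0 → fail=1;  out {2}∪∅={2}
  n3('aba'): parent n2 fail=4; on 'a' 4 → fail=5;  out {1}∪{2}={1,2}

Scan:
i=0 'a': node 0→1
i=1 'b': node 1→2  → match P0@[0:1]
i=2 'a': node 2→3  → match P1@[0:2],P2@[1:2]
i=3 'b': node 3→2 ·f  → match P0@[2:3]
i=4 'd': node 2→0 ·f
i=5 'a': node 0→1
i=6 'b': node 1→2  → match P0@[5:6]
i=7 'a': node 2→3  → match P1@[5:7],P2@[6:7]
i=8 'a': node 3→1 ·f
i=9 'b': node 1→2  → match P0@[8:9]
i=10 'a': node 2→3  → match P1@[8:10],P2@[9:10]
i=11 'd': node 3→0 ·f
i=12 'e': node 0→0
i=13 'a': node 0→1
i=14 'b': node 1→2  → match P0@[13:14]
i=15 'a': node 2→3  → match P1@[13:15],P2@[14:15]
i=16 'd': node 3→0 ·f
i=17 'a': node 0→1
i=18 'b': node 1→2  → match P0@[17:18]
i=19 'b': node 2→4 ·f
i=20 'b': node 4→4 ·f
i=21 'c': node 4→0 ·f
i=22 'e': node 0→0
i=23 'b': node 0→4
i=24 'c': node 4→0 ·f
i=25 'b': node 0→4
i=26 'd': node 4→0 ·f
i=27 'b': node 0→4
i=28 'a': node 4→5  → match P2@[27:28]
i=29 'b': node 5→2 ·f  → match P0@[28:29]
i=30 'b': node 2→4 ·f
i=31 'd': node 4→0 ·f
i=32 'c': node 0→0
i=33 'a': node 0→1
i=34 'c': node 1→0 ·f
i=35 'a': node 0→1
i=36 'b': node 1→2  → match P0@[35:36]
i=37 'a': node 2→3  → match P1@[35:37],P2@[36:37]

Result: [[1,0],[2,1],[2,2],[3,0],[6,0],[7,1],[7,2],[9,0],[10,1],[10,2],[14,0],[15,1],[15,2],[18,0],[28,2],[29,0],[36,0],[37,1],[37,2]]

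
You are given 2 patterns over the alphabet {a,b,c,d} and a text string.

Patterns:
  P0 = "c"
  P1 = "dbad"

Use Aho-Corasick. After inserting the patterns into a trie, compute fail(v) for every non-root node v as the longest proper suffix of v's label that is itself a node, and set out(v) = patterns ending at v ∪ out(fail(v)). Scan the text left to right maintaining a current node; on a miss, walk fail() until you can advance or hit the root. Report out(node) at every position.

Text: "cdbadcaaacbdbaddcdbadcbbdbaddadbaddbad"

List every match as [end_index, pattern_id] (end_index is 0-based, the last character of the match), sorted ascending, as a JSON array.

Build automaton:
Trie nodes:
  0='ε' goto c→1 d→2
  1='c' goto ·  [P0 ends]
  2='d' goto b→3
  3='db' goto a→4
  4='dba' goto d→5
  5='dbad' goto ·  [P1 ends]

Failure links (BFS by depth):
  fail(1) 'c': from fail(0)=0 chase 'c': 0 ⇒ 0;  out={0}∪out(0)={0}
  fail(2) 'd': from fail(0)=0 chase 'd': 0 ⇒ 0;  out=∅∪out(0)=∅
  fail(3) 'db': from fail(2)=0 chase 'b': 0 ⇒ 0;  out=∅∪out(0)=∅
  fail(4) 'dba': from fail(3)=0 chase 'a': 0 ⇒ 0;  out=∅∪out(0)=∅
  fail(5) 'dbad': from fail(4)=0 chase 'd': 0 ⇒ 2;  out={1}∪out(2)={1}

Run:
i=0 'c': node 0→1  → match P0@[0:0]
i=1 'd': node 1→2 (via fail)
i=2 'b': node 2→3
i=3 'a': node 3→4
i=4 'd': node 4→5  → match P1@[1:4]
i=5 'c': node 5→1 (via fail)  → match P0@[5:5]
i=6 'a': node 1→0 (via fail)
i=7 'a': node 0→0
i=8 'a': node 0→0
i=9 'c': node 0→1  → match P0@[9:9]
i=10 'b': node 1→0 (via fail)
i=11 'd': node 0→2
i=12 'b': node 2→3
i=13 'a': node 3→4
i=14 'd': node 4→5  → match P1@[11:14]
i=15 'd': node 5→2 (via fail)
i=16 'c': node 2→1 (via fail)  → match P0@[16:16]
i=17 'd': node 1→2 (via fail)
i=18 'b': node 2→3
i=19 'a': node 3→4
i=20 'd': node 4→5  → match P1@[17:20]
i=21 'c': node 5→1 (via fail)  → match P0@[21:21]
i=22 'b': node 1→0 (via fail)
i=23 'b': node 0→0
i=24 'd': node 0→2
i=25 'b': node 2→3
i=26 'a': node 3→4
i=27 'd': node 4→5  → match P1@[24:27]
i=28 'd': node 5→2 (via fail)
i=29 'a': node 2→0 (via fail)
i=30 'd': node 0→2
i=31 'b': node 2→3
i=32 'a': node 3→4
i=33 'd': node 4→5  → match P1@[30:33]
i=34 'd': node 5→2 (via fail)
i=35 'b': node 2→3
i=36 'a': node 3→4
i=37 'd': node 4→5  → match P1@[34:37]

Result: [[0,0],[4,1],[5,0],[9,0],[14,1],[16,0],[20,1],[21,0],[27,1],[33,1],[37,1]]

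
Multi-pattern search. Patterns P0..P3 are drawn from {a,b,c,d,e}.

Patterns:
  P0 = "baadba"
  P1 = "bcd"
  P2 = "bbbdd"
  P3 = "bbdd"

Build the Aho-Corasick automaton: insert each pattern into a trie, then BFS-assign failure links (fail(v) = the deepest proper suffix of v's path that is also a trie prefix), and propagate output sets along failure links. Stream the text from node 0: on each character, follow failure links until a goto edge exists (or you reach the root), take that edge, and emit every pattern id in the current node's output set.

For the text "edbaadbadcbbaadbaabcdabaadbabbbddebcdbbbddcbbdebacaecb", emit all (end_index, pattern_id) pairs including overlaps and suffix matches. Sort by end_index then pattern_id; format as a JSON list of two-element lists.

Build automaton:
Trie (insert patterns):
  n0 'ε': b→1
  n1 'b': a→2 b→9 c→7
  n2 'ba': a→3
  n3 'baa': d→4
  n4 'baad': b→5
  n5 'baadb': a→6
  n6 'baadba': ·  [P0 ends]
  n7 'bc': d→8
  n8 'bcd': ·  [P1 ends]
  n9 'bb': b→10 d→13
  n10 'bbb': d→11
  n11 'bbbd': d→12
  n12 'bbbdd': ·  [P2 ends]
  n13 'bbd': d→14
  n14 'bbdd': ·  [P3 ends]

BFS fail/out derivation:
  fail(1) 'b': from fail(0)=0 chase 'b': 0 ⇒ 0;  out=∅∪out(0)=∅
  fail(2) 'ba': from fail(1)=0 chase 'a': 0 ⇒ 0;  out=∅∪out(0)=∅
  fail(7) 'bc': from fail(1)=0 chase 'c': 0 ⇒ 0;  out=∅∪out(0)=∅
  fail(9) 'bb': from fail(1)=0 chase 'b': 0 ⇒ 1;  out=∅∪out(1)=∅
  fail(3) 'baa': from fail(2)=0 chase 'a': 0 ⇒ 0;  out=∅∪out(0)=∅
  fail(8) 'bcd': from fail(7)=0 chase 'd': 0 ⇒ 0;  out={1}∪out(0)={1}
  fail(10) 'bbb': from fail(9)=1 chase 'b': 1 ⇒ 9;  out=∅∪out(9)=∅
  fail(13) 'bbd': from fail(9)=1 chase 'd': 1→0 ⇒ 0;  out=∅∪out(0)=∅
  fail(4) 'baad': from fail(3)=0 chase 'd': 0 ⇒ 0;  out=∅∪out(0)=∅
  fail(11) 'bbbd': from fail(10)=9 chase 'd': 9 ⇒ 13;  out=∅∪out(13)=∅
  fail(14) 'bbdd': from fail(13)=0 chase 'd': 0 ⇒ 0;  out={3}∪out(0)={3}
  fail(5) 'baadb': from fail(4)=0 chase 'b': 0 ⇒ 1;  out=∅∪out(1)=∅
  fail(12) 'bbbdd': from fail(11)=13 chase 'd': 13 ⇒ 14;  out={2}∪out(14)={2,3}
  fail(6) 'baadba': from fail(5)=1 chase 'a': 1 ⇒ 2;  out={0}∪out(2)={0}

Scan:
pos 0 'e': at 0
pos 1 'd': at 0
pos 2 'b': at 1
pos 3 'a': at 2
pos 4 'a': at 3
pos 5 'd': at 4
pos 6 'b': at 5
pos 7 'a': at 6  ** P0@[2:7]
pos 8 'd': at 0 (via fail)
pos 9 'c': at 0
pos 10 'b': at 1
pos 11 'b': at 9
pos 12 'a': at 2 (via fail)
pos 13 'a': at 3
pos 14 'd': at 4
pos 15 'b': at 5
pos 16 'a': at 6  ** P0@[11:16]
pos 17 'a': at 3 (via fail)
pos 18 'b': at 1 (via fail)
pos 19 'c': at 7
pos 20 'd': at 8  ** P1@[18:20]
pos 21 'a': at 0 (via fail)
pos 22 'b': at 1
pos 23 'a': at 2
pos 24 'a': at 3
pos 25 'd': at 4
pos 26 'b': at 5
pos 27 'a': at 6  ** P0@[22:27]
pos 28 'b': at 1 (via fail)
pos 29 'b': at 9
pos 30 'b': at 10
pos 31 'd': at 11
pos 32 'd': at 12  ** P2@[28:32],P3@[29:32]
pos 33 'e': at 0 (via fail)
pos 34 'b': at 1
pos 35 'c': at 7
pos 36 'd': at 8  ** P1@[34:36]
pos 37 'b': at 1 (via fail)
pos 38 'b': at 9
pos 39 'b': at 10
pos 40 'd': at 11
pos 41 'd': at 12  ** P2@[37:41],P3@[38:41]
pos 42 'c': at 0 (via fail)
pos 43 'b': at 1
pos 44 'b': at 9
pos 45 'd': at 13
pos 46 'e': at 0 (via fail)
pos 47 'b': at 1
pos 48 'a': at 2
pos 49 'c': at 0 (via fail)
pos 50 'a': at 0
pos 51 'e': at 0
pos 52 'c': at 0
pos 53 'b': at 1

All matches (sorted): [[7,0],[16,0],[20,1],[27,0],[32,2],[32,3],[36,1],[41,2],[41,3]]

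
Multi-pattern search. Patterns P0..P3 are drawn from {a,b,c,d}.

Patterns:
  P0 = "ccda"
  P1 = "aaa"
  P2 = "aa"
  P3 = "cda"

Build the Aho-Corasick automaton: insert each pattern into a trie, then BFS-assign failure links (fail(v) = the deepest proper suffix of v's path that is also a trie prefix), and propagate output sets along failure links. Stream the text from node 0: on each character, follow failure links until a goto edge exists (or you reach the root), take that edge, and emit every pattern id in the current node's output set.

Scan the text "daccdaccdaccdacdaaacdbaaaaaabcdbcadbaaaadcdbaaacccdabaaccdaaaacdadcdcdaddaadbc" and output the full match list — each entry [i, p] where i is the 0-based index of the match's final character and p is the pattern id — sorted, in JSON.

Construct AC machine:
Trie (insert patterns):
  0='ε' goto a→5 c→1
  1='c' goto c→2 d→8
  2='cc' goto d→3
  3='ccd' goto a→4
  4='ccda' goto ·  ←P0
  5='a' goto a→6
  6='aa' goto a→7  ←P2
  7='aaa' goto ·  ←P1
  8='cd' goto a→9
  9='cda' goto ·  ←P3

Failure links (BFS by depth):
  fail(1) 'c': from fail(0)=0 chase 'c': 0 ⇒ 0;  out=∅∪out(0)=∅
  fail(5) 'a': from fail(0)=0 chase 'a': 0 ⇒ 0;  out=∅∪out(0)=∅
  fail(2) 'cc': from fail(1)=0 chase 'c': 0 ⇒ 1;  out=∅∪out(1)=∅
  fail(6) 'aa': from fail(5)=0 chase 'a': 0 ⇒ 5;  out={2}∪out(5)={2}
  fail(8) 'cd': from fail(1)=0 chase 'd': 0 ⇒ 0;  out=∅∪out(0)=∅
  fail(3) 'ccd': from fail(2)=1 chase 'd': 1 ⇒ 8;  out=∅∪out(8)=∅
  fail(7) 'aaa': from fail(6)=5 chase 'a': 5 ⇒ 6;  out={1}∪out(6)={1,2}
  fail(9) 'cda': from fail(8)=0 chase 'a': 0 ⇒ 5;  out={3}∪out(5)={3}
  fail(4) 'ccda': from fail(3)=8 chase 'a': 8 ⇒ 9;  out={0}∪out(9)={0,3}

Scan:
[0] read 'd'  n0⇒n0
[1] read 'a'  n0⇒n5
[2] read 'c'  n5⇒n1 (fail-walked)
[3] read 'c'  n1⇒n2
[4] read 'd'  n2⇒n3
[5] read 'a'  n3⇒n4  ** P0@[2:5],P3@[3:5]
[6] read 'c'  n4⇒n1 (fail-walked)
[7] read 'c'  n1⇒n2
[8] read 'd'  n2⇒n3
[9] read 'a'  n3⇒n4  ** P0@[6:9],P3@[7:9]
[10] read 'c'  n4⇒n1 (fail-walked)
[11] read 'c'  n1⇒n2
[12] read 'd'  n2⇒n3
[13] read 'a'  n3⇒n4  ** P0@[10:13],P3@[11:13]
[14] read 'c'  n4⇒n1 (fail-walked)
[15] read 'd'  n1⇒n8
[16] read 'a'  n8⇒n9  ** P3@[14:16]
[17] read 'a'  n9⇒n6 (fail-walked)  ** P2@[16:17]
[18] read 'a'  n6⇒n7  ** P1@[16:18],P2@[17:18]
[19] read 'c'  n7⇒n1 (fail-walked)
[20] read 'd'  n1⇒n8
[21] read 'b'  n8⇒n0 (fail-walked)
[22] read 'a'  n0⇒n5
[23] read 'a'  n5⇒n6  ** P2@[22:23]
[24] read 'a'  n6⇒n7  ** P1@[22:24],P2@[23:24]
[25] read 'a'  n7⇒n7 (fail-walked)  ** P1@[23:25],P2@[24:25]
[26] read 'a'  n7⇒n7 (fail-walked)  ** P1@[24:26],P2@[25:26]
[27] read 'a'  n7⇒n7 (fail-walked)  ** P1@[25:27],P2@[26:27]
[28] read 'b'  n7⇒n0 (fail-walked)
[29] read 'c'  n0⇒n1
[30] read 'd'  n1⇒n8
[31] read 'b'  n8⇒n0 (fail-walked)
[32] read 'c'  n0⇒n1
[33] read 'a'  n1⇒n5 (fail-walked)
[34] read 'd'  n5⇒n0 (fail-walked)
[35] read 'b'  n0⇒n0
[36] read 'a'  n0⇒n5
[37] read 'a'  n5⇒n6  ** P2@[36:37]
[38] read 'a'  n6⇒n7  ** P1@[36:38],P2@[37:38]
[39] read 'a'  n7⇒n7 (fail-walked)  ** P1@[37:39],P2@[38:39]
[40] read 'd'  n7⇒n0 (fail-walked)
[41] read 'c'  n0⇒n1
[42] read 'd'  n1⇒n8
[43] read 'b'  n8⇒n0 (fail-walked)
[44] read 'a'  n0⇒n5
[45] read 'a'  n5⇒n6  ** P2@[44:45]
[46] read 'a'  n6⇒n7  ** P1@[44:46],P2@[45:46]
[47] read 'c'  n7⇒n1 (fail-walked)
[48] read 'c'  n1⇒n2
[49] read 'c'  n2⇒n2 (fail-walked)
[50] read 'd'  n2⇒n3
[51] read 'a'  n3⇒n4  ** P0@[48:51],P3@[49:51]
[52] read 'b'  n4⇒n0 (fail-walked)
[53] read 'a'  n0⇒n5
[54] read 'a'  n5⇒n6  ** P2@[53:54]
[55] read 'c'  n6⇒n1 (fail-walked)
[56] read 'c'  n1⇒n2
[57] read 'd'  n2⇒n3
[58] read 'a'  n3⇒n4  ** P0@[55:58],P3@[56:58]
[59] read 'a'  n4⇒n6 (fail-walked)  ** P2@[58:59]
[60] read 'a'  n6⇒n7  ** P1@[58:60],P2@[59:60]
[61] read 'a'  n7⇒n7 (fail-walked)  ** P1@[59:61],P2@[60:61]
[62] read 'c'  n7⇒n1 (fail-walked)
[63] read 'd'  n1⇒n8
[64] read 'a'  n8⇒n9  ** P3@[62:64]
[65] read 'd'  n9⇒n0 (fail-walked)
[66] read 'c'  n0⇒n1
[67] read 'd'  n1⇒n8
[68] read 'c'  n8⇒n1 (fail-walked)
[69] read 'd'  n1⇒n8
[70] read 'a'  n8⇒n9  ** P3@[68:70]
[71] read 'd'  n9⇒n0 (fail-walked)
[72] read 'd'  n0⇒n0
[73] read 'a'  n0⇒n5
[74] read 'a'  n5⇒n6  ** P2@[73:74]
[75] read 'd'  n6⇒n0 (fail-walked)
[76] read 'b'  n0⇒n0
[77] read 'c'  n0⇒n1

Matches: [[5,0],[5,3],[9,0],[9,3],[13,0],[13,3],[16,3],[17,2],[18,1],[18,2],[23,2],[24,1],[24,2],[25,1],[25,2],[26,1],[26,2],[27,1],[27,2],[37,2],[38,1],[38,2],[39,1],[39,2],[45,2],[46,1],[46,2],[51,0],[51,3],[54,2],[58,0],[58,3],[59,2],[60,1],[60,2],[61,1],[61,2],[64,3],[70,3],[74,2]]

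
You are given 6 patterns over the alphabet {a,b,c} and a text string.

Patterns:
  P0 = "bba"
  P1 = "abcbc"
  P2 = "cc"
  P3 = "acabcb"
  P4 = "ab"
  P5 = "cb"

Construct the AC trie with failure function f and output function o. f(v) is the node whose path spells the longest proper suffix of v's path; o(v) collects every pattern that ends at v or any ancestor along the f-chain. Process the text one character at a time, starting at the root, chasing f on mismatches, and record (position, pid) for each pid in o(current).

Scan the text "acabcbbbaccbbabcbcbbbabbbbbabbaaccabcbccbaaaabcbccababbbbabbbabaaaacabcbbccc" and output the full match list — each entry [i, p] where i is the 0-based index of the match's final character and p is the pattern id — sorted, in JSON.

Build automaton:
Trie nodes:
  0='ε' goto a→4 b→1 c→9
  1='b' goto b→2
  2='bb' goto a→3
  3='bba' goto ·  [P0 ends]
  4='a' goto b→5 c→11
  5='ab' goto c→6  [P4 ends]
  6='abc' goto b→7
  7='abcb' goto c→8
  8='abcbc' goto ·  [P1 ends]
  9='c' goto b→16 c→10
  10='cc' goto ·  [P2 ends]
  11='ac' goto a→12
  12='aca' goto b→13
  13='acab' goto c→14
  14='acabc' goto b→15
  15='acabcb' goto ·  [P3 ends]
  16='cb' goto ·  [P5 ends]

Failure links (BFS by depth):
  n1('b'): parent n0 fail=0; on 'b' 0 → fail=0;  out ∅∪∅=∅
  n4('a'): parent n0 fail=0; on 'a' 0 → fail=0;  out ∅∪∅=∅
  n9('c'): parent n0 fail=0; on 'c' 0 → fail=0;  out ∅∪∅=∅
  n2('bb'): parent n1 fail=0; on 'b' 0 → fail=1;  out ∅∪∅=∅
  n5('ab'): parent n4 fail=0; on 'b' 0 → fail=1;  out {4}∪∅={4}
  n10('cc'): parent n9 fail=0; on 'c' 0 → fail=9;  out {2}∪∅={2}
  n11('ac'): parent n4 fail=0; on 'c' 0 → fail=9;  out ∅∪∅=∅
  n16('cb'): parent n9 fail=0; on 'b' 0 → fail=1;  out {5}∪∅={5}
  n3('bba'): parent n2 fail=1; on 'a' 1→0 → fail=4;  out {0}∪∅={0}
  n6('abc'): parent n5 fail=1; on 'c' 1→0 → fail=9;  out ∅∪∅=∅
  n12('aca'): parent n11 fail=9; on 'a' 9→0 → fail=4;  out ∅∪∅=∅
  n7('abcb'): parent n6 fail=9; on 'b' 9 → fail=16;  out ∅∪{5}={5}
  n13('acab'): parent n12 fail=4; on 'b' 4 → fail=5;  out ∅∪{4}={4}
  n8('abcbc'): parent n7 fail=16; on 'c' 16→1→0 → fail=9;  out {1}∪∅={1}
  n14('acabc'): parent n13 fail=5; on 'c' 5 → fail=6;  out ∅∪∅=∅
  n15('acabcb'): parent n14 fail=6; on 'b' 6 → fail=7;  out {3}∪{5}={3,5}

Text stream:
i=0 'a': node 0→4
i=1 'c': node 4→11
i=2 'a': node 11→12
i=3 'b': node 12→13  → match P4@[2:3]
i=4 'c': node 13→14
i=5 'b': node 14→15  → match P3@[0:5],P5@[4:5]
i=6 'b': node 15→2 (fail-walked)
i=7 'b': node 2→2 (fail-walked)
i=8 'a': node 2→3  → match P0@[6:8]
i=9 'c': node 3→11 (fail-walked)
i=10 'c': node 11→10 (fail-walked)  → match P2@[9:10]
i=11 'b': node 10→16 (fail-walked)  → match P5@[10:11]
i=12 'b': node 16→2 (fail-walked)
i=13 'a': node 2→3  → match P0@[11:13]
i=14 'b': node 3→5 (fail-walked)  → match P4@[13:14]
i=15 'c': node 5→6
i=16 'b': node 6→7  → match P5@[15:16]
i=17 'c': node 7→8  → match P1@[13:17]
i=18 'b': node 8→16 (fail-walked)  → match P5@[17:18]
i=19 'b': node 16→2 (fail-walked)
i=20 'b': node 2→2 (fail-walked)
i=21 'a': node 2→3  → match P0@[19:21]
i=22 'b': node 3→5 (fail-walked)  → match P4@[21:22]
i=23 'b': node 5→2 (fail-walked)
i=24 'b': node 2→2 (fail-walked)
i=25 'b': node 2→2 (fail-walked)
i=26 'b': node 2→2 (fail-walked)
i=27 'a': node 2→3  → match P0@[25:27]
i=28 'b': node 3→5 (fail-walked)  → match P4@[27:28]
i=29 'b': node 5→2 (fail-walked)
i=30 'a': node 2→3  → match P0@[28:30]
i=31 'a': node 3→4 (fail-walked)
i=32 'c': node 4→11
i=33 'c': node 11→10 (fail-walked)  → match P2@[32:33]
i=34 'a': node 10→4 (fail-walked)
i=35 'b': node 4→5  → match P4@[34:35]
i=36 'c': node 5→6
i=37 'b': node 6→7  → match P5@[36:37]
i=38 'c': node 7→8  → match P1@[34:38]
i=39 'c': node 8→10 (fail-walked)  → match P2@[38:39]
i=40 'b': node 10→16 (fail-walked)  → match P5@[39:40]
i=41 'a': node 16→4 (fail-walked)
i=42 'a': node 4→4 (fail-walked)
i=43 'a': node 4→4 (fail-walked)
i=44 'a': node 4→4 (fail-walked)
i=45 'b': node 4→5  → match P4@[44:45]
i=46 'c': node 5→6
i=47 'b': node 6→7  → match P5@[46:47]
i=48 'c': node 7→8  → match P1@[44:48]
i=49 'c': node 8→10 (fail-walked)  → match P2@[48:49]
i=50 'a': node 10→4 (fail-walked)
i=51 'b': node 4→5  → match P4@[50:51]
i=52 'a': node 5→4 (fail-walked)
i=53 'b': node 4→5  → match P4@[52:53]
i=54 'b': node 5→2 (fail-walked)
i=55 'b': node 2→2 (fail-walked)
i=56 'b': node 2→2 (fail-walked)
i=57 'a': node 2→3  → match P0@[55:57]
i=58 'b': node 3→5 (fail-walked)  → match P4@[57:58]
i=59 'b': node 5→2 (fail-walked)
i=60 'b': node 2→2 (fail-walked)
i=61 'a': node 2→3  → match P0@[59:61]
i=62 'b': node 3→5 (fail-walked)  → match P4@[61:62]
i=63 'a': node 5→4 (fail-walked)
i=64 'a': node 4→4 (fail-walked)
i=65 'a': node 4→4 (fail-walked)
i=66 'a': node 4→4 (fail-walked)
i=67 'c': node 4→11
i=68 'a': node 11→12
i=69 'b': node 12→13  → match P4@[68:69]
i=70 'c': node 13→14
i=71 'b': node 14→15  → match P3@[66:71],P5@[70:71]
i=72 'b': node 15→2 (fail-walked)
i=73 'c': node 2→9 (fail-walked)
i=74 'c': node 9→10  → match P2@[73:74]
i=75 'c': node 10→10 (fail-walked)  → match P2@[74:75]

Result: [[3,4],[5,3],[5,5],[8,0],[10,2],[11,5],[13,0],[14,4],[16,5],[17,1],[18,5],[21,0],[22,4],[27,0],[28,4],[30,0],[33,2],[35,4],[37,5],[38,1],[39,2],[40,5],[45,4],[47,5],[48,1],[49,2],[51,4],[53,4],[57,0],[58,4],[61,0],[62,4],[69,4],[71,3],[71,5],[74,2],[75,2]]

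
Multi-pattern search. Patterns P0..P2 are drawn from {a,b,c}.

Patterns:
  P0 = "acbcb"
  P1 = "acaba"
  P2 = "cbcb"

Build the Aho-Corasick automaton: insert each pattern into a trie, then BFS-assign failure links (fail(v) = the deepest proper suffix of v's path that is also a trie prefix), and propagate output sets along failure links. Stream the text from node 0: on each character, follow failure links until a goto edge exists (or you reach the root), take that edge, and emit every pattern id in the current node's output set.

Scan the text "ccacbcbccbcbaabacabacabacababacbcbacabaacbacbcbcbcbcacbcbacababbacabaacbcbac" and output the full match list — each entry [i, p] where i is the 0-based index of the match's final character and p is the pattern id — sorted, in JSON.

Build:
Trie (insert patterns):
  n0 'ε': a→1 c→9
  n1 'a': c→2
  n2 'ac': a→6 b→3
  n3 'acb': c→4
  n4 'acbc': b→5
  n5 'acbcb': ·  [P0 ends]
  n6 'aca': b→7
  n7 'acab': a→8
  n8 'acaba': ·  [P1 ends]
  n9 'c': b→10
  n10 'cb': c→11
  n11 'cbc': b→12
  n12 'cbcb': ·  [P2 ends]

Failure links (BFS by depth):
  n1('a'): parent n0 fail=0; on 'a' 0 → fail=0;  out ∅∪∅=∅
  n9('c'): parent n0 fail=0; on 'c' 0 → fail=0;  out ∅∪∅=∅
  n2('ac'): parent n1 fail=0; on 'c' 0 → fail=9;  out ∅∪∅=∅
  n10('cb'): parent n9 fail=0; on 'b' 0 → fail=0;  out ∅∪∅=∅
  n3('acb'): parent n2 fail=9; on 'b' 9 → fail=10;  out ∅∪∅=∅
  n6('aca'): parent n2 fail=9; on 'a' 9→0 → fail=1;  out ∅∪∅=∅
  n11('cbc'): parent n10 fail=0; on 'c' 0 → fail=9;  out ∅∪∅=∅
  n4('acbc'): parent n3 fail=10; on 'c' 10 → fail=11;  out ∅∪∅=∅
  n7('acab'): parent n6 fail=1; on 'b' 1→0 → fail=0;  out ∅∪∅=∅
  n12('cbcb'): parent n11 fail=9; on 'b' 9 → fail=10;  out {2}∪∅={2}
  n5('acbcb'): parent n4 fail=11; on 'b' 11 → fail=12;  out {0}∪{2}={0,2}
  n8('acaba'): parent n7 fail=0; on 'a' 0 → fail=1;  out {1}∪∅={1}

Text stream:
[0] read 'c'  n0⇒n9
[1] read 'c'  n9⇒n9 ·f
[2] read 'a'  n9⇒n1 ·f
[3] read 'c'  n1⇒n2
[4] read 'b'  n2⇒n3
[5] read 'c'  n3⇒n4
[6] read 'b'  n4⇒n5  emit P0@[2:6],P2@[3:6]
[7] read 'c'  n5⇒n11 ·f
[8] read 'c'  n11⇒n9 ·f
[9] read 'b'  n9⇒n10
[10] read 'c'  n10⇒n11
[11] read 'b'  n11⇒n12  emit P2@[8:11]
[12] read 'a'  n12⇒n1 ·f
[13] read 'a'  n1⇒n1 ·f
[14] read 'b'  n1⇒n0 ·f
[15] read 'a'  n0⇒n1
[16] read 'c'  n1⇒n2
[17] read 'a'  n2⇒n6
[18] read 'b'  n6⇒n7
[19] read 'a'  n7⇒n8  emit P1@[15:19]
[20] read 'c'  n8⇒n2 ·f
[21] read 'a'  n2⇒n6
[22] read 'b'  n6⇒n7
[23] read 'a'  n7⇒n8  emit P1@[19:23]
[24] read 'c'  n8⇒n2 ·f
[25] read 'a'  n2⇒n6
[26] read 'b'  n6⇒n7
[27] read 'a'  n7⇒n8  emit P1@[23:27]
[28] read 'b'  n8⇒n0 ·f
[29] read 'a'  n0⇒n1
[30] read 'c'  n1⇒n2
[31] read 'b'  n2⇒n3
[32] read 'c'  n3⇒n4
[33] read 'b'  n4⇒n5  emit P0@[29:33],P2@[30:33]
[34] read 'a'  n5⇒n1 ·f
[35] read 'c'  n1⇒n2
[36] read 'a'  n2⇒n6
[37] read 'b'  n6⇒n7
[38] read 'a'  n7⇒n8  emit P1@[34:38]
[39] read 'a'  n8⇒n1 ·f
[40] read 'c'  n1⇒n2
[41] read 'b'  n2⇒n3
[42] read 'a'  n3⇒n1 ·f
[43] read 'c'  n1⇒n2
[44] read 'b'  n2⇒n3
[45] read 'c'  n3⇒n4
[46] read 'b'  n4⇒n5  emit P0@[42:46],P2@[43:46]
[47] read 'c'  n5⇒n11 ·f
[48] read 'b'  n11⇒n12  emit P2@[45:48]
[49] read 'c'  n12⇒n11 ·f
[50] read 'b'  n11⇒n12  emit P2@[47:50]
[51] read 'c'  n12⇒n11 ·f
[52] read 'a'  n11⇒n1 ·f
[53] read 'c'  n1⇒n2
[54] read 'b'  n2⇒n3
[55] read 'c'  n3⇒n4
[56] read 'b'  n4⇒n5  emit P0@[52:56],P2@[53:56]
[57] read 'a'  n5⇒n1 ·f
[58] read 'c'  n1⇒n2
[59] read 'a'  n2⇒n6
[60] read 'b'  n6⇒n7
[61] read 'a'  n7⇒n8  emit P1@[57:61]
[62] read 'b'  n8⇒n0 ·f
[63] read 'b'  n0⇒n0
[64] read 'a'  n0⇒n1
[65] read 'c'  n1⇒n2
[66] read 'a'  n2⇒n6
[67] read 'b'  n6⇒n7
[68] read 'a'  n7⇒n8  emit P1@[64:68]
[69] read 'a'  n8⇒n1 ·f
[70] read 'c'  n1⇒n2
[71] read 'b'  n2⇒n3
[72] read 'c'  n3⇒n4
[73] read 'b'  n4⇒n5  emit P0@[69:73],P2@[70:73]
[74] read 'a'  n5⇒n1 ·f
[75] read 'c'  n1⇒n2

Matches: [[6,0],[6,2],[11,2],[19,1],[23,1],[27,1],[33,0],[33,2],[38,1],[46,0],[46,2],[48,2],[50,2],[56,0],[56,2],[61,1],[68,1],[73,0],[73,2]]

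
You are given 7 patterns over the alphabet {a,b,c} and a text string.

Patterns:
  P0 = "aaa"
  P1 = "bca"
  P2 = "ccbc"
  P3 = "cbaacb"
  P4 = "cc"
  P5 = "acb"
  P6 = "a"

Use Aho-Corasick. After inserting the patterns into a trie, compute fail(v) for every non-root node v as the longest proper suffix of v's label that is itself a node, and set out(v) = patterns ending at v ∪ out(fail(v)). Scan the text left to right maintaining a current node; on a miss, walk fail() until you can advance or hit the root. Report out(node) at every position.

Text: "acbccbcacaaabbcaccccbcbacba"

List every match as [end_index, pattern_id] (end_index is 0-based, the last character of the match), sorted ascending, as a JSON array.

Build:
Trie nodes:
  n0 'ε': a→1 b→4 c→7
  n1 'a': a→2 c→16  [P6 ends]
  n2 'aa': a→3
  n3 'aaa': ·  [P0 ends]
  n4 'b': c→5
  n5 'bc': a→6
  n6 'bca': ·  [P1 ends]
  n7 'c': b→11 c→8
  n8 'cc': b→9  [P4 ends]
  n9 'ccb': c→10
  n10 'ccbc': ·  [P2 ends]
  n11 'cb': a→12
  n12 'cba': a→13
  n13 'cbaa': c→14
  n14 'cbaac': b→15
  n15 'cbaacb': ·  [P3 ends]
  n16 'ac': b→17
  n17 'acb': ·  [P5 ends]

Failure links (BFS by depth):
  n1('a'): parent n0 fail=0; on 'a' 0 → fail=0;  out {6}∪∅={6}
  n4('b'): parent n0 fail=0; on 'b' 0 → fail=0;  out ∅∪∅=∅
  n7('c'): parent n0 fail=0; on 'c' 0 → fail=0;  out ∅∪∅=∅
  n2('aa'): parent n1 fail=0; on 'a' 0 → fail=1;  out ∅∪{6}={6}
  n5('bc'): parent n4 fail=0; on 'c' 0 → fail=7;  out ∅∪∅=∅
  n8('cc'): parent n7 fail=0; on 'c' 0 → fail=7;  out {4}∪∅={4}
  n11('cb'): parent n7 fail=0; on 'b' 0 → fail=4;  out ∅∪∅=∅
  n16('ac'): parent n1 fail=0; on 'c' 0 → fail=7;  out ∅∪∅=∅
  n3('aaa'): parent n2 fail=1; on 'a' 1 → fail=2;  out {0}∪{6}={0,6}
  n6('bca'): parent n5 fail=7; on 'a' 7→0 → fail=1;  out {1}∪{6}={1,6}
  n9('ccb'): parent n8 fail=7; on 'b' 7 → fail=11;  out ∅∪∅=∅
  n12('cba'): parent n11 fail=4; on 'a' 4→0 → fail=1;  out ∅∪{6}={6}
  n17('acb'): parent n16 fail=7; on 'b' 7 → fail=11;  out {5}∪∅={5}
  n10('ccbc'): parent n9 fail=11; on 'c' 11→4 → fail=5;  out {2}∪∅={2}
  n13('cbaa'): parent n12 fail=1; on 'a' 1 → fail=2;  out ∅∪{6}={6}
  n14('cbaac'): parent n13 fail=2; on 'c' 2→1 → fail=16;  out ∅∪∅=∅
  n15('cbaacb'): parent n14 fail=16; on 'b' 16 → fail=17;  out {3}∪{5}={3,5}

Text stream:
i=0 'a': node 0→1  → match P6@[0:0]
i=1 'c': node 1→16
i=2 'b': node 16→17  → match P5@[0:2]
i=3 'c': node 17→5 (fail-walked)
i=4 'c': node 5→8 (fail-walked)  → match P4@[3:4]
i=5 'b': node 8→9
i=6 'c': node 9→10  → match P2@[3:6]
i=7 'a': node 10→6 (fail-walked)  → match P1@[5:7],P6@[7:7]
i=8 'c': node 6→16 (fail-walked)
i=9 'a': node 16→1 (fail-walked)  → match P6@[9:9]
i=10 'a': node 1→2  → match P6@[10:10]
i=11 'a': node 2→3  → match P0@[9:11],P6@[11:11]
i=12 'b': node 3→4 (fail-walked)
i=13 'b': node 4→4 (fail-walked)
i=14 'c': node 4→5
i=15 'a': node 5→6  → match P1@[13:15],P6@[15:15]
i=16 'c': node 6→16 (fail-walked)
i=17 'c': node 16→8 (fail-walked)  → match P4@[16:17]
i=18 'c': node 8→8 (fail-walked)  → match P4@[17:18]
i=19 'c': node 8→8 (fail-walked)  → match P4@[18:19]
i=20 'b': node 8→9
i=21 'c': node 9→10  → match P2@[18:21]
i=22 'b': node 10→11 (fail-walked)
i=23 'a': node 11→12  → match P6@[23:23]
i=24 'c': node 12→16 (fail-walked)
i=25 'b': node 16→17  → match P5@[23:25]
i=26 'a': node 17→12 (fail-walked)  → match P6@[26:26]

Matches: [[0,6],[2,5],[4,4],[6,2],[7,1],[7,6],[9,6],[10,6],[11,0],[11,6],[15,1],[15,6],[17,4],[18,4],[19,4],[21,2],[23,6],[25,5],[26,6]]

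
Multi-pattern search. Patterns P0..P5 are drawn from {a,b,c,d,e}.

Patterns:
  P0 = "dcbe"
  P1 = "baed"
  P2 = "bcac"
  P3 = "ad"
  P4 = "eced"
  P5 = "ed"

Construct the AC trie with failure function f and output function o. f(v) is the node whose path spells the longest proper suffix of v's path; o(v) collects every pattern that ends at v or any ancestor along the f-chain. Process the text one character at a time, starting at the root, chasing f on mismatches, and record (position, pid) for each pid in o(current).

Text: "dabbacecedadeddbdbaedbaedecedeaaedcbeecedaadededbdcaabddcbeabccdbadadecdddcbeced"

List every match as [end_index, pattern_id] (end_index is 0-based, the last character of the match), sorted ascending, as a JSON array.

Construct AC machine:
Trie (insert patterns):
  n0 'ε': a→12 b→5 d→1 e→14
  n1 'd': c→2
  n2 'dc': b→3
  n3 'dcb': e→4
  n4 'dcbe': ·  [P0 ends]
  n5 'b': a→6 c→9
  n6 'ba': e→7
  n7 'bae': d→8
  n8 'baed': ·  [P1 ends]
  n9 'bc': a→10
  n10 'bca': c→11
  n11 'bcac': ·  [P2 ends]
  n12 'a': d→13
  n13 'ad': ·  [P3 ends]
  n14 'e': c→15 d→18
  n15 'ec': e→16
  n16 'ece': d→17
  n17 'eced': ·  [P4 ends]
  n18 'ed': ·  [P5 ends]

Failure links (BFS by depth):
  fail(1) 'd': from fail(0)=0 chase 'd': 0 ⇒ 0;  out=∅∪out(0)=∅
  fail(5) 'b': from fail(0)=0 chase 'b': 0 ⇒ 0;  out=∅∪out(0)=∅
  fail(12) 'a': from fail(0)=0 chase 'a': 0 ⇒ 0;  out=∅∪out(0)=∅
  fail(14) 'e': from fail(0)=0 chase 'e': 0 ⇒ 0;  out=∅∪out(0)=∅
  fail(2) 'dc': from fail(1)=0 chase 'c': 0 ⇒ 0;  out=∅∪out(0)=∅
  fail(6) 'ba': from fail(5)=0 chase 'a': 0 ⇒ 12;  out=∅∪out(12)=∅
  fail(9) 'bc': from fail(5)=0 chase 'c': 0 ⇒ 0;  out=∅∪out(0)=∅
  fail(13) 'ad': from fail(12)=0 chase 'd': 0 ⇒ 1;  out={3}∪out(1)={3}
  fail(15) 'ec': from fail(14)=0 chase 'c': 0 ⇒ 0;  out=∅∪out(0)=∅
  fail(18) 'ed': from fail(14)=0 chase 'd': 0 ⇒ 1;  out={5}∪out(1)={5}
  fail(3) 'dcb': from fail(2)=0 chase 'b': 0 ⇒ 5;  out=∅∪out(5)=∅
  fail(7) 'bae': from fail(6)=12 chase 'e': 12→0 ⇒ 14;  out=∅∪out(14)=∅
  fail(10) 'bca': from fail(9)=0 chase 'a': 0 ⇒ 12;  out=∅∪out(12)=∅
  fail(16) 'ece': from fail(15)=0 chase 'e': 0 ⇒ 14;  out=∅∪out(14)=∅
  fail(4) 'dcbe': from fail(3)=5 chase 'e': 5→0 ⇒ 14;  out={0}∪out(14)={0}
  fail(8) 'baed': from fail(7)=14 chase 'd': 14 ⇒ 18;  out={1}∪out(18)={1,5}
  fail(11) 'bcac': from fail(10)=12 chase 'c': 12→0 ⇒ 0;  out={2}∪out(0)={2}
  fail(17) 'eced': from fail(16)=14 chase 'd': 14 ⇒ 18;  out={4}∪out(18)={4,5}

Scan:
pos 0 'd': at 1
pos 1 'a': at 12 (via fail)
pos 2 'b': at 5 (via fail)
pos 3 'b': at 5 (via fail)
pos 4 'a': at 6
pos 5 'c': at 0 (via fail)
pos 6 'e': at 14
pos 7 'c': at 15
pos 8 'e': at 16
pos 9 'd': at 17  emit P4@[6:9],P5@[8:9]
pos 10 'a': at 12 (via fail)
pos 11 'd': at 13  emit P3@[10:11]
pos 12 'e': at 14 (via fail)
pos 13 'd': at 18  emit P5@[12:13]
pos 14 'd': at 1 (via fail)
pos 15 'b': at 5 (via fail)
pos 16 'd': at 1 (via fail)
pos 17 'b': at 5 (via fail)
pos 18 'a': at 6
pos 19 'e': at 7
pos 20 'd': at 8  emit P1@[17:20],P5@[19:20]
pos 21 'b': at 5 (via fail)
pos 22 'a': at 6
pos 23 'e': at 7
pos 24 'd': at 8  emit P1@[21:24],P5@[23:24]
pos 25 'e': at 14 (via fail)
pos 26 'c': at 15
pos 27 'e': at 16
pos 28 'd': at 17  emit P4@[25:28],P5@[27:28]
pos 29 'e': at 14 (via fail)
pos 30 'a': at 12 (via fail)
pos 31 'a': at 12 (via fail)
pos 32 'e': at 14 (via fail)
pos 33 'd': at 18  emit P5@[32:33]
pos 34 'c': at 2 (via fail)
pos 35 'b': at 3
pos 36 'e': at 4  emit P0@[33:36]
pos 37 'e': at 14 (via fail)
pos 38 'c': at 15
pos 39 'e': at 16
pos 40 'd': at 17  emit P4@[37:40],P5@[39:40]
pos 41 'a': at 12 (via fail)
pos 42 'a': at 12 (via fail)
pos 43 'd': at 13  emit P3@[42:43]
pos 44 'e': at 14 (via fail)
pos 45 'd': at 18  emit P5@[44:45]
pos 46 'e': at 14 (via fail)
pos 47 'd': at 18  emit P5@[46:47]
pos 48 'b': at 5 (via fail)
pos 49 'd': at 1 (via fail)
pos 50 'c': at 2
pos 51 'a': at 12 (via fail)
pos 52 'a': at 12 (via fail)
pos 53 'b': at 5 (via fail)
pos 54 'd': at 1 (via fail)
pos 55 'd': at 1 (via fail)
pos 56 'c': at 2
pos 57 'b': at 3
pos 58 'e': at 4  emit P0@[55:58]
pos 59 'a': at 12 (via fail)
pos 60 'b': at 5 (via fail)
pos 61 'c': at 9
pos 62 'c': at 0 (via fail)
pos 63 'd': at 1
pos 64 'b': at 5 (via fail)
pos 65 'a': at 6
pos 66 'd': at 13 (via fail)  emit P3@[65:66]
pos 67 'a': at 12 (via fail)
pos 68 'd': at 13  emit P3@[67:68]
pos 69 'e': at 14 (via fail)
pos 70 'c': at 15
pos 71 'd': at 1 (via fail)
pos 72 'd': at 1 (via fail)
pos 73 'd': at 1 (via fail)
pos 74 'c': at 2
pos 75 'b': at 3
pos 76 'e': at 4  emit P0@[73:76]
pos 77 'c': at 15 (via fail)
pos 78 'e': at 16
pos 79 'd': at 17  emit P4@[76:79],P5@[78:79]

Matches: [[9,4],[9,5],[11,3],[13,5],[20,1],[20,5],[24,1],[24,5],[28,4],[28,5],[33,5],[36,0],[40,4],[40,5],[43,3],[45,5],[47,5],[58,0],[66,3],[68,3],[76,0],[79,4],[79,5]]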